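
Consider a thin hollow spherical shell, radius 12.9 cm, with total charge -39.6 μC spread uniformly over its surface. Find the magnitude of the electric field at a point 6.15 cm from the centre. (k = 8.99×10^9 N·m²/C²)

By spherical symmetry E is radial; choose a Gaussian sphere of radius r = 6.15 cm (inside the shell, r < 12.9 cm).
No charge lies within this surface, so Q_enc = 0 and Gauss's law gives E·4πr² = 0 ⇒ E = 0.

E = 0 (no enclosed charge)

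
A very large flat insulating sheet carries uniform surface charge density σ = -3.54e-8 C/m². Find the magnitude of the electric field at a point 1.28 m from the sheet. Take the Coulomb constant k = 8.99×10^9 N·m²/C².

E ≈ 2.00e3 N/C

Choose a cylindrical pillbox piercing the sheet, end faces (area A) parallel to it.
Only the two end caps contribute flux: Φ = 2EA. With Q_enc = σA, Gauss's law gives E = |σ|/(2ε₀).
E = 2πk|σ| = 2π(8.99×10^9)(3.54e-8) = 2.00×10^3 N/C.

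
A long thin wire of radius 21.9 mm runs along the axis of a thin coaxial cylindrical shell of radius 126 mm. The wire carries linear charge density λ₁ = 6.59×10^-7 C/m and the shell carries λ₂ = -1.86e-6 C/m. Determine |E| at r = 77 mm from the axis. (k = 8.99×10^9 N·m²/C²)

Choose a coaxial cylinder of radius r = 77 mm (arbitrary length L) as the Gaussian surface (between the conductors, 21.9 mm < r < 126 mm).
The shell at 126 mm lies outside the Gaussian surface, so λ_enc = λ₁ = 6.59×10^-7 C/m.
Gauss's law: E·2πrL = λ_enc L/ε₀.
E = 2k|λ_enc|/r = 2(8.99×10^9)(6.59×10^-7)/(0.077) = 1.54×10^5 N/C.

|E| ≈ 1.54×10^5 N/C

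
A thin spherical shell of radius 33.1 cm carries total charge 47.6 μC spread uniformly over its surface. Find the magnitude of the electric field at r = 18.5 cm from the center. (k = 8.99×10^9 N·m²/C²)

E = 0 (no enclosed charge)

Use a concentric Gaussian sphere at r = 18.5 cm (inside the shell, r < 33.1 cm).
No charge lies within this surface, so Q_enc = 0 and Gauss's law gives E·4πr² = 0 ⇒ E = 0.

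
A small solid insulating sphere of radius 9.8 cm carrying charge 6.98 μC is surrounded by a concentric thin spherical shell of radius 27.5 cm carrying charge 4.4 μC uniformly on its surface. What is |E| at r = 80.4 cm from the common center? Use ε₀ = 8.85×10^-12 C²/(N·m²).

Use a concentric Gaussian sphere at r = 80.4 cm (r > 27.5 cm, enclosing both).
Q_enc = (6.98 μC) + (4.4 μC) = 1.138e-5 C.
Applying ∮E·dA = Q_enc/ε₀ with Φ = E(4πr²):
E = |Q_enc|/(4πε₀r²) = (1.138×10^-5)/(4π·8.85×10^-12·(0.804)²) = 1.58×10^5 N/C.

|E| = 1.58e5 N/C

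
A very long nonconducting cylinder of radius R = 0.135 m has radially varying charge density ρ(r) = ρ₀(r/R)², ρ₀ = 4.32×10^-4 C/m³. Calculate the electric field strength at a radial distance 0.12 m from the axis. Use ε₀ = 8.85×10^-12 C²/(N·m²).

|E| = 1.16×10^6 N/C

Take a coaxial cylindrical Gaussian surface of radius r = 0.12 m and length L (r < R).
Integrating ρ over the cross-section to radius r: λ_enc = (2πρ₀/R²) ∫₀^r r'^3 dr' = 2πρ₀ r^4/(4·R²) = 7.721e-6 C/m.
By Gauss's law (flux through the curved wall only), E·2πrL = λ_enc L/ε₀.
E = |λ_enc|/(2πε₀r) = (7.721×10^-6)/(2π·8.85×10^-12·0.12) = 1.16e6 N/C.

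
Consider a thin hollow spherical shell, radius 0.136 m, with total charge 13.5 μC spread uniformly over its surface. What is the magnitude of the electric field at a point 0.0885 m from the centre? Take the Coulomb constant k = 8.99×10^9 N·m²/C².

E = 0 (no enclosed charge)

Symmetry ⇒ E = E(r) r̂. Gaussian sphere of radius r = 0.0885 m (inside the shell, r < 0.136 m).
All the charge is outside the Gaussian surface: Q_enc = 0, hence E = 0 everywhere inside the shell.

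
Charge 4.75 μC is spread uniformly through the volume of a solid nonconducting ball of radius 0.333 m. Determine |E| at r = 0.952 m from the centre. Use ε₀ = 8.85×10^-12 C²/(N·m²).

Take a concentric spherical Gaussian surface of radius r = 0.952 m (r > R, so the entire charge is enclosed).
Q_enc = 4.75 μC = 4.75×10^-6 C.
Since E is radial and uniform over the Gaussian sphere, Φ = E·4πr² = Q_enc/ε₀.
E = |Q_enc|/(4πε₀r²) = (4.75e-6)/(4π·8.85×10^-12·(0.952)²) = 4.71e4 N/C.

E ≈ 4.71e4 N/C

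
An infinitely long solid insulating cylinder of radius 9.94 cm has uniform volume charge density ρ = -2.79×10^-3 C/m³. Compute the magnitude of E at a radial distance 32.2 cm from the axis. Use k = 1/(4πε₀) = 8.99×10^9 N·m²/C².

Coaxial Gaussian cylinder, radius r = 32.2 cm, length L (r > 9.94 cm, full cross-section enclosed).
λ_enc = ρ·πR² = (-2.79×10^-3)π(0.0994)² = -8.66×10^-5 C/m.
Gauss's law: E·2πrL = λ_enc L/ε₀.
E = 2k|λ_enc|/r = 2(8.99×10^9)(8.66×10^-5)/(0.322) = 4.84×10^6 N/C.

E = 4.84e6 N/C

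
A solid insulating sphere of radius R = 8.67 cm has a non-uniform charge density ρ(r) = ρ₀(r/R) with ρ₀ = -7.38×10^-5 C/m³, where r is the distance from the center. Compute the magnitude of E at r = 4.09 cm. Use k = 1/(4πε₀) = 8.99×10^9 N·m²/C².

Symmetry ⇒ E = E(r) r̂. Gaussian sphere of radius r = 4.09 cm (r < R).
Q_enc = ∫₀^r ρ(r')·4πr'² dr' = (4πρ₀/R) ∫₀^r r'^3 dr' = 4πρ₀ r^4/(4·R) = -7.483e-9 C.
Applying ∮E·dA = Q_enc/ε₀ with Φ = E(4πr²):
E = k|Q_enc|/r² = (8.99×10^9)(7.483×10^-9)/(0.0409)² = 4.02×10^4 N/C.

|E| = 4.02e4 V/m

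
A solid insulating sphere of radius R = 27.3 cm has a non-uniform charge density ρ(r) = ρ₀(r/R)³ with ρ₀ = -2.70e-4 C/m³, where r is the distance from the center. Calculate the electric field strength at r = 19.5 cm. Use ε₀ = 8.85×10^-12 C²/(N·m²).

3.61×10^5 V/m

Use a concentric Gaussian sphere at r = 19.5 cm (r < R).
Integrate the density: Q_enc = 4π ∫₀^r ρ₀(r'/R)^3 r'² dr' = 4πρ₀ r^6/(6·R³) = -1.528×10^-6 C.
By Gauss's law, ∮E·dA = E·4πr² = Q_enc/ε₀.
E = |Q_enc|/(4πε₀r²) = (1.528×10^-6)/(4π·8.85×10^-12·(0.195)²) = 3.61×10^5 N/C.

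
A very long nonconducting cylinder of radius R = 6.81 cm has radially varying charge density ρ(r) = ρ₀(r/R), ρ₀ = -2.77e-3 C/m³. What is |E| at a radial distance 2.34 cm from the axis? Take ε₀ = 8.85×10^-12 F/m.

By cylindrical symmetry E is radial; use a coaxial Gaussian cylinder of radius 2.34 cm and length L (r < R).
λ_enc = ∫₀^r ρ(r')·2πr' dr' = (2πρ₀/R)·r^3/3 = -1.092×10^-6 C/m.
Gauss's law: E·2πrL = λ_enc L/ε₀.
E = |λ_enc|/(2πε₀r) = (1.092×10^-6)/(2π·8.85×10^-12·0.0234) = 8.39×10^5 N/C.

E ≈ 8.39×10^5 V/m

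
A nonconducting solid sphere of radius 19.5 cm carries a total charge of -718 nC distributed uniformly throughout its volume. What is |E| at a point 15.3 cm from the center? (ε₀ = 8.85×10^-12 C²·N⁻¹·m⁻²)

Use a concentric Gaussian sphere at r = 15.3 cm (r < R).
Only the charge within r is enclosed: Q_enc = Q·(r/R)³ = (-718 nC)·(15.3 cm/19.5 cm)³ = -3.468×10^-7 C.
Since E is radial and uniform over the Gaussian sphere, Φ = E·4πr² = Q_enc/ε₀.
E = |Q_enc|/(4πε₀r²) = (3.468e-7)/(4π·8.85×10^-12·(0.153)²) = 1.33×10^5 N/C.

|E| ≈ 1.33e5 V/m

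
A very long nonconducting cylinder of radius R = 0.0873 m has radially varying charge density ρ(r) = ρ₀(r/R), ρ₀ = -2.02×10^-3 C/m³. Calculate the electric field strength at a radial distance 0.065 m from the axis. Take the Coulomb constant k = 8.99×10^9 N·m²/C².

Choose a coaxial cylinder of radius r = 0.065 m (arbitrary length L) as the Gaussian surface (r < R).
Integrating ρ over the cross-section to radius r: λ_enc = (2πρ₀/R) ∫₀^r r'^2 dr' = 2πρ₀ r^3/(3·R) = -1.331×10^-5 C/m.
By Gauss's law (flux through the curved wall only), E·2πrL = λ_enc L/ε₀.
E = 2k|λ_enc|/r = 2(8.99×10^9)(1.331e-5)/(0.065) = 3.68×10^6 N/C.

E ≈ 3.68×10^6 N/C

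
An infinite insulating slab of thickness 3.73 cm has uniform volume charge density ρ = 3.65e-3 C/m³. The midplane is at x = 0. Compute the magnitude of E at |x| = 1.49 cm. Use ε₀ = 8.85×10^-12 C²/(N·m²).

By symmetry E is perpendicular to the slab. A Gaussian pillbox from −1.49 cm to +1.49 cm (face area A) lies entirely within the slab.
Q_enc = ρ·(2x)·A and flux = 2EA, so 2EA = 2ρxA/ε₀ ⇒ E = |ρ|x/ε₀.
E = (3.65e-3)(0.0149)/(8.85×10^-12) = 6.15e6 N/C.

E ≈ 6.15×10^6 N/C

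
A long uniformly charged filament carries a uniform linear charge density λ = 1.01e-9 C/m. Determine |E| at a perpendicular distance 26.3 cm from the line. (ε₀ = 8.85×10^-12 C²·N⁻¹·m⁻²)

Coaxial Gaussian cylinder, radius r = 26.3 cm, length L.
Q_enc = λL, so λ_enc = 1.01×10^-9 C/m.
Applying ∮E·dA = Q_enc/ε₀ with the end caps contributing no flux:
E = |λ_enc|/(2πε₀r) = (1.01e-9)/(2π·8.85×10^-12·0.263) = 69.1 N/C.

E ≈ 69.1 N/C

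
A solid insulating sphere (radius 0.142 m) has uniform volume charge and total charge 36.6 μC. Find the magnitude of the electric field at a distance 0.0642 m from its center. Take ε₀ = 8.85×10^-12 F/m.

7.38×10^6 N/C

By spherical symmetry E is radial; choose a Gaussian sphere of radius r = 0.0642 m (r < R).
For a uniform sphere the enclosed fraction is (r/R)³, so Q_enc = (36.6 μC)(0.0642/0.142)³ = 3.382×10^-6 C.
By Gauss's law, ∮E·dA = E·4πr² = Q_enc/ε₀.
E = |Q_enc|/(4πε₀r²) = (3.382×10^-6)/(4π·8.85×10^-12·(0.0642)²) = 7.38×10^6 N/C.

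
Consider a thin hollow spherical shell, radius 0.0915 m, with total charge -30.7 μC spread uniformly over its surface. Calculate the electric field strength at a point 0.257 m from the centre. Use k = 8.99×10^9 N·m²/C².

By spherical symmetry E is radial; choose a Gaussian sphere of radius r = 0.257 m (r > 0.0915 m).
The entire shell is enclosed: Q_enc = -3.07×10^-5 C.
Gauss's law: E·4πr² = Q_enc/ε₀.
E = k|Q_enc|/r² = (8.99×10^9)(3.07e-5)/(0.257)² = 4.18e6 N/C.

E = 4.18×10^6 V/m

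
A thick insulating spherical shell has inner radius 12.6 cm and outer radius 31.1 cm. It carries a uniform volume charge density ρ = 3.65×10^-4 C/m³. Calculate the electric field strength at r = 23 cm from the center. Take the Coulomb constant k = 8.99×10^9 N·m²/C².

Symmetry ⇒ E = E(r) r̂. Gaussian sphere of radius r = 23 cm (within the shell material, 12.6 cm < r < 31.1 cm).
Only the shell between 12.6 cm and r is enclosed: Q_enc = ρ·(4π/3)(r³ − a³) = (3.65e-4)·(4π/3)·((0.23)³ − (0.126)³) = 1.554e-5 C.
Since E is radial and uniform over the Gaussian sphere, Φ = E·4πr² = Q_enc/ε₀.
E = k|Q_enc|/r² = (8.99×10^9)(1.554e-5)/(0.23)² = 2.64×10^6 N/C.

E = 2.64×10^6 V/m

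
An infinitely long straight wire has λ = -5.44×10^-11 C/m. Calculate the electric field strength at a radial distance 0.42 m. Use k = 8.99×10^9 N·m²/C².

E = 2.33 N/C

Coaxial Gaussian cylinder, radius r = 0.42 m, length L.
Q_enc = λL, so λ_enc = -5.44×10^-11 C/m.
By Gauss's law (flux through the curved wall only), E·2πrL = λ_enc L/ε₀.
E = 2k|λ_enc|/r = 2(8.99×10^9)(5.44×10^-11)/(0.42) = 2.33 N/C.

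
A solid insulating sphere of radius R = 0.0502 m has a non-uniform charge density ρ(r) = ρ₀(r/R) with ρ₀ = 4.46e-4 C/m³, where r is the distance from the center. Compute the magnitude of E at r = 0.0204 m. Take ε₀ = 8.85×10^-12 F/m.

|E| = 1.04×10^5 V/m

By spherical symmetry E is radial; choose a Gaussian sphere of radius r = 0.0204 m (r < R).
Q_enc = ∫₀^r ρ(r')·4πr'² dr' = (4πρ₀/R) ∫₀^r r'^3 dr' = 4πρ₀ r^4/(4·R) = 4.834e-9 C.
By Gauss's law, ∮E·dA = E·4πr² = Q_enc/ε₀.
E = |Q_enc|/(4πε₀r²) = (4.834×10^-9)/(4π·8.85×10^-12·(0.0204)²) = 1.04×10^5 N/C.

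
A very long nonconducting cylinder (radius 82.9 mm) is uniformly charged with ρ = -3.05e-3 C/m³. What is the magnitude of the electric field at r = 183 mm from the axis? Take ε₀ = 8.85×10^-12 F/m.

Coaxial Gaussian cylinder, radius r = 183 mm, length L (r > 82.9 mm, full cross-section enclosed).
λ_enc = ρ·πR² = (-3.05×10^-3)π(0.0829)² = -6.585×10^-5 C/m.
By Gauss's law (flux through the curved wall only), E·2πrL = λ_enc L/ε₀.
E = |λ_enc|/(2πε₀r) = (6.585×10^-5)/(2π·8.85×10^-12·0.183) = 6.47×10^6 N/C.

|E| = 6.47e6 V/m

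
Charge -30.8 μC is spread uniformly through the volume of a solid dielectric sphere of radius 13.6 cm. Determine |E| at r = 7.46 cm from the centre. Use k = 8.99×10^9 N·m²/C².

By spherical symmetry E is radial; choose a Gaussian sphere of radius r = 7.46 cm (r < R).
Only the charge within r is enclosed: Q_enc = Q·(r/R)³ = (-30.8 μC)·(7.46 cm/13.6 cm)³ = -5.083e-6 C.
By Gauss's law, ∮E·dA = E·4πr² = Q_enc/ε₀.
E = k|Q_enc|/r² = (8.99×10^9)(5.083×10^-6)/(0.0746)² = 8.21×10^6 N/C.

|E| = 8.21×10^6 N/C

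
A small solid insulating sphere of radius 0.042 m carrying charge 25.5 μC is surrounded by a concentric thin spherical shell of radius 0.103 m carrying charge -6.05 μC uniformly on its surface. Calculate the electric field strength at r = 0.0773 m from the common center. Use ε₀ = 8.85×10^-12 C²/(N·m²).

|E| = 3.84×10^7 N/C

Use a concentric Gaussian sphere at r = 0.0773 m (between the bodies, 0.042 m < r < 0.103 m).
Only the inner charge is enclosed; the outer shell contributes nothing inside itself. Q_enc = 25.5 μC = 2.55e-5 C.
By Gauss's law, ∮E·dA = E·4πr² = Q_enc/ε₀.
E = |Q_enc|/(4πε₀r²) = (2.55e-5)/(4π·8.85×10^-12·(0.0773)²) = 3.84×10^7 N/C.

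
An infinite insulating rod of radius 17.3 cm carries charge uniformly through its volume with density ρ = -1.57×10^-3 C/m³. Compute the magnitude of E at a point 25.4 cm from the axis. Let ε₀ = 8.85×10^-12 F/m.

Choose a coaxial cylinder of radius r = 25.4 cm (arbitrary length L) as the Gaussian surface (r > 17.3 cm, full cross-section enclosed).
λ_enc = ρ·πR² = (-1.57×10^-3)π(0.173)² = -1.476×10^-4 C/m.
Applying ∮E·dA = Q_enc/ε₀ with the end caps contributing no flux:
E = |λ_enc|/(2πε₀r) = (1.476×10^-4)/(2π·8.85×10^-12·0.254) = 1.05e7 N/C.

1.05×10^7 N/C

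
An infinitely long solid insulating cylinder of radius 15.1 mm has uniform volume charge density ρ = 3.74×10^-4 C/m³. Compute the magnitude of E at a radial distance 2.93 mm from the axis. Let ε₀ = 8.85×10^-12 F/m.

Take a coaxial cylindrical Gaussian surface of radius r = 2.93 mm and length L (r < R).
Enclosed charge per unit length: λ_enc = ρ·πr² = (3.74e-4)π(0.00293)² = 1.009×10^-8 C/m.
Since E is radial and uniform over the curved surface, Φ = E·2πrL = Q_enc/ε₀ = λ_enc L/ε₀.
E = |λ_enc|/(2πε₀r) = (1.009×10^-8)/(2π·8.85×10^-12·0.00293) = 6.19×10^4 N/C.

|E| ≈ 6.19×10^4 N/C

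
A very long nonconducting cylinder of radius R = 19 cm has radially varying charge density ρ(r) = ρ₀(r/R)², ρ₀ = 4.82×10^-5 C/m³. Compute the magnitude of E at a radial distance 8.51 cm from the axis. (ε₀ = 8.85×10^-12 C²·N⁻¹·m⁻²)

2.32×10^4 V/m

Choose a coaxial cylinder of radius r = 8.51 cm (arbitrary length L) as the Gaussian surface (r < R).
λ_enc = ∫₀^r ρ(r')·2πr' dr' = (2πρ₀/R²)·r^4/4 = 1.10×10^-7 C/m.
By Gauss's law (flux through the curved wall only), E·2πrL = λ_enc L/ε₀.
E = |λ_enc|/(2πε₀r) = (1.10×10^-7)/(2π·8.85×10^-12·0.0851) = 2.32×10^4 N/C.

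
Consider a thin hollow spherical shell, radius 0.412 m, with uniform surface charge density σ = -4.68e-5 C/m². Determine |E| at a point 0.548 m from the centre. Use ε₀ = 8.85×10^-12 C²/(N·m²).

Take a concentric spherical Gaussian surface of radius r = 0.548 m (r > 0.412 m).
The entire shell is enclosed: Q_enc = σ·4πR² = (-4.68×10^-5)·4π·(0.412)² = -9.983e-5 C.
Applying ∮E·dA = Q_enc/ε₀ with Φ = E(4πr²):
E = |Q_enc|/(4πε₀r²) = (9.983×10^-5)/(4π·8.85×10^-12·(0.548)²) = 2.99×10^6 N/C.

|E| = 2.99×10^6 N/C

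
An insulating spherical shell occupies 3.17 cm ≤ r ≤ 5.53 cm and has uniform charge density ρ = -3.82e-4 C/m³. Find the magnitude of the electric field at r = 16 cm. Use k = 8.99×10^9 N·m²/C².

Use a concentric Gaussian sphere at r = 16 cm (r > 5.53 cm, enclosing the whole shell).
Q_enc = ρ·(4π/3)(b³ − a³) = (-3.82×10^-4)·(4π/3)·((0.0553)³ − (0.0317)³) = -2.196e-7 C.
Gauss's law: E·4πr² = Q_enc/ε₀.
E = k|Q_enc|/r² = (8.99×10^9)(2.196e-7)/(0.16)² = 7.71×10^4 N/C.

E ≈ 7.71×10^4 V/m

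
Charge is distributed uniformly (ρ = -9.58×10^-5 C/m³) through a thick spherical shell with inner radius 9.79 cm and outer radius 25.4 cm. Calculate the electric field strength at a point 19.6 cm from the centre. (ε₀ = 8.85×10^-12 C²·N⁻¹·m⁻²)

|E| ≈ 6.19×10^5 N/C

Symmetry ⇒ E = E(r) r̂. Gaussian sphere of radius r = 19.6 cm (within the shell material, 9.79 cm < r < 25.4 cm).
Only the shell between 9.79 cm and r is enclosed: Q_enc = ρ·(4π/3)(r³ − a³) = (-9.58×10^-5)·(4π/3)·((0.196)³ − (0.0979)³) = -2.645×10^-6 C.
Since E is radial and uniform over the Gaussian sphere, Φ = E·4πr² = Q_enc/ε₀.
E = |Q_enc|/(4πε₀r²) = (2.645e-6)/(4π·8.85×10^-12·(0.196)²) = 6.19×10^5 N/C.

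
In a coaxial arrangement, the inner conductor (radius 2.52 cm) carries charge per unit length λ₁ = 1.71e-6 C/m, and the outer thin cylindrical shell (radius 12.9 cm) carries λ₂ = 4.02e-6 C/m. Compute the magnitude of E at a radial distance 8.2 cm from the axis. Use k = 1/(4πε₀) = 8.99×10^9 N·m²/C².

Choose a coaxial cylinder of radius r = 8.2 cm (arbitrary length L) as the Gaussian surface (between the conductors, 2.52 cm < r < 12.9 cm).
Only the inner wire is enclosed; the outer shell contributes nothing inside itself. λ_enc = λ₁ = 1.71×10^-6 C/m.
Since E is radial and uniform over the curved surface, Φ = E·2πrL = Q_enc/ε₀ = λ_enc L/ε₀.
E = 2k|λ_enc|/r = 2(8.99×10^9)(1.71×10^-6)/(0.082) = 3.75e5 N/C.

|E| ≈ 3.75×10^5 V/m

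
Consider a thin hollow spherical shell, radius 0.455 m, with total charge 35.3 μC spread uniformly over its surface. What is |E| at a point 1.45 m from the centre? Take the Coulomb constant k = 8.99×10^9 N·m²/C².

E ≈ 1.51e5 N/C

Symmetry ⇒ E = E(r) r̂. Gaussian sphere of radius r = 1.45 m (r > 0.455 m).
The entire shell is enclosed: Q_enc = 3.53×10^-5 C.
Applying ∮E·dA = Q_enc/ε₀ with Φ = E(4πr²):
E = k|Q_enc|/r² = (8.99×10^9)(3.53e-5)/(1.45)² = 1.51×10^5 N/C.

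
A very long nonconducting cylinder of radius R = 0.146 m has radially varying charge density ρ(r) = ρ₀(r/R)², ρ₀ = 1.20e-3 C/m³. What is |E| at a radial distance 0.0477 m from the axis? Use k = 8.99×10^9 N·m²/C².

E = 1.73e5 V/m

Take a coaxial cylindrical Gaussian surface of radius r = 0.0477 m and length L (r < R).
λ_enc = ∫₀^r ρ(r')·2πr' dr' = (2πρ₀/R²)·r^4/4 = 4.578×10^-7 C/m.
Since E is radial and uniform over the curved surface, Φ = E·2πrL = Q_enc/ε₀ = λ_enc L/ε₀.
E = 2k|λ_enc|/r = 2(8.99×10^9)(4.578e-7)/(0.0477) = 1.73e5 N/C.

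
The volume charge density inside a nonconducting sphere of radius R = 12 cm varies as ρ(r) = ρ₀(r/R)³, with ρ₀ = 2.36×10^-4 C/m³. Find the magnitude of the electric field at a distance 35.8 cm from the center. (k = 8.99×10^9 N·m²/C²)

E ≈ 5.99×10^4 N/C

Use a concentric Gaussian sphere at r = 35.8 cm (r > R, all charge enclosed).
Q_enc = 4π ∫₀^R ρ₀(r'/R)^3 r'² dr' = 4πρ₀R³/6 = 8.541×10^-7 C.
Gauss's law: E·4πr² = Q_enc/ε₀.
E = k|Q_enc|/r² = (8.99×10^9)(8.541e-7)/(0.358)² = 5.99e4 N/C.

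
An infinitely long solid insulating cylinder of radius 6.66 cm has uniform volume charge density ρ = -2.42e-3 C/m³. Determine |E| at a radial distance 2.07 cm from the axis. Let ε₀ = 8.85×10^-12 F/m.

|E| = 2.83×10^6 V/m

Coaxial Gaussian cylinder, radius r = 2.07 cm, length L (r < R).
Enclosed charge per unit length: λ_enc = ρ·πr² = (-2.42e-3)π(0.0207)² = -3.258×10^-6 C/m.
Applying ∮E·dA = Q_enc/ε₀ with the end caps contributing no flux:
E = |λ_enc|/(2πε₀r) = (3.258×10^-6)/(2π·8.85×10^-12·0.0207) = 2.83×10^6 N/C.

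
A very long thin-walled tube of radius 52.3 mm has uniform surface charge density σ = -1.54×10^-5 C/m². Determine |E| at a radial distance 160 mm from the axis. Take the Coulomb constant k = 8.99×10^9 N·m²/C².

By cylindrical symmetry E is radial; use a coaxial Gaussian cylinder of radius 160 mm and length L (r > 52.3 mm).
The whole shell is enclosed: λ_enc = σ·2πR = (-1.54e-5)·2π·(0.0523) = -5.061×10^-6 C/m.
Gauss's law: E·2πrL = λ_enc L/ε₀.
E = 2k|λ_enc|/r = 2(8.99×10^9)(5.061×10^-6)/(0.16) = 5.69×10^5 N/C.

|E| ≈ 5.69e5 V/m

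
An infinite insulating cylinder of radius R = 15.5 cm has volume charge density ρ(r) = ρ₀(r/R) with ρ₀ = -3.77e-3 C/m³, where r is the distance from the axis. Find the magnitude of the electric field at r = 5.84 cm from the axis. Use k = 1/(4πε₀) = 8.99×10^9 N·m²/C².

By cylindrical symmetry E is radial; use a coaxial Gaussian cylinder of radius 5.84 cm and length L (r < R).
Integrating ρ over the cross-section to radius r: λ_enc = (2πρ₀/R) ∫₀^r r'^2 dr' = 2πρ₀ r^3/(3·R) = -1.015×10^-5 C/m.
Applying ∮E·dA = Q_enc/ε₀ with the end caps contributing no flux:
E = 2k|λ_enc|/r = 2(8.99×10^9)(1.015×10^-5)/(0.0584) = 3.12×10^6 N/C.

|E| ≈ 3.12×10^6 N/C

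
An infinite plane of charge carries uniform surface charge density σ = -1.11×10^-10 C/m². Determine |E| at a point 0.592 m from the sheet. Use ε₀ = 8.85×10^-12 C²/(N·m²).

E ≈ 6.27 N/C

Choose a cylindrical pillbox piercing the sheet, end faces (area A) parallel to it.
Only the two end caps contribute flux: Φ = 2EA. With Q_enc = σA, Gauss's law gives E = |σ|/(2ε₀).
E = |σ|/(2ε₀) = (1.11×10^-10)/(2·8.85×10^-12) = 6.27 N/C.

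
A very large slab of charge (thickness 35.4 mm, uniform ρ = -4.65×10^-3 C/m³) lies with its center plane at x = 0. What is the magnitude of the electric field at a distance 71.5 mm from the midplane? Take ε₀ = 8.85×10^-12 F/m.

The point |x| = 71.5 mm lies outside the slab (half-thickness 0.0177 m). A symmetric pillbox spanning the full slab encloses Q_enc = ρ·d·A.
Flux = 2EA ⇒ E = |ρ|d/(2ε₀), independent of distance outside.
E = (4.65×10^-3)(0.0354)/(2·8.85×10^-12) = 9.30×10^6 N/C.

|E| ≈ 9.30e6 N/C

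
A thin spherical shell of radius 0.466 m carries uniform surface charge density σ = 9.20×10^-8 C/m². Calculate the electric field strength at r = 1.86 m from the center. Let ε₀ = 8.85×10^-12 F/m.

Take a concentric spherical Gaussian surface of radius r = 1.86 m (r > 0.466 m).
The entire shell is enclosed: Q_enc = σ·4πR² = (9.20×10^-8)·4π·(0.466)² = 2.511e-7 C.
Since E is radial and uniform over the Gaussian sphere, Φ = E·4πr² = Q_enc/ε₀.
E = |Q_enc|/(4πε₀r²) = (2.511×10^-7)/(4π·8.85×10^-12·(1.86)²) = 653 N/C.

E = 653 N/C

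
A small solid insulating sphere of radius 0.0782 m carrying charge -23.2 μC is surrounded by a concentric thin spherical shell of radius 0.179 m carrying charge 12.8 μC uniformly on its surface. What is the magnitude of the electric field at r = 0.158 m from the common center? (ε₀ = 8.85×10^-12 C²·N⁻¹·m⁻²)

|E| = 8.36e6 V/m

Take a concentric spherical Gaussian surface of radius r = 0.158 m (between the bodies, 0.0782 m < r < 0.179 m).
The shell at 0.179 m lies outside the Gaussian surface, so Q_enc = -23.2 μC = -2.32e-5 C.
Gauss's law: E·4πr² = Q_enc/ε₀.
E = |Q_enc|/(4πε₀r²) = (2.32×10^-5)/(4π·8.85×10^-12·(0.158)²) = 8.36×10^6 N/C.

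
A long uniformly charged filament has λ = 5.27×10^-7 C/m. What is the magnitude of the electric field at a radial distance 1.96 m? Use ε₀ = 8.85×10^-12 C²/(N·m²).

By cylindrical symmetry E is radial; use a coaxial Gaussian cylinder of radius 1.96 m and length L.
Q_enc = λL, so λ_enc = 5.27e-7 C/m.
Gauss's law: E·2πrL = λ_enc L/ε₀.
E = |λ_enc|/(2πε₀r) = (5.27×10^-7)/(2π·8.85×10^-12·1.96) = 4.84×10^3 N/C.

|E| ≈ 4.84×10^3 V/m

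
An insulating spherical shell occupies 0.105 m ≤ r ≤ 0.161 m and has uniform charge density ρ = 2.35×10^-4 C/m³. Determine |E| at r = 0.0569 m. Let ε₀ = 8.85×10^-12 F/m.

E = 0 (no enclosed charge)

Symmetry ⇒ E = E(r) r̂. Gaussian sphere of radius r = 0.0569 m (r < 0.105 m, inside the empty cavity).
Q_enc = 0 (all charge lies at larger r); Gauss's law gives E = 0.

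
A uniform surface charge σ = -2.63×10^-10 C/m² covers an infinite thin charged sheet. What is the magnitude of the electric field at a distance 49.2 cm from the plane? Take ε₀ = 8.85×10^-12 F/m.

14.9 N/C

Choose a cylindrical pillbox piercing the sheet, end faces (area A) parallel to it.
Flux Φ = 2EA and Q_enc = σA, so 2EA = σA/ε₀ ⇒ E = |σ|/(2ε₀), independent of distance.
E = |σ|/(2ε₀) = (2.63e-10)/(2·8.85×10^-12) = 14.9 N/C.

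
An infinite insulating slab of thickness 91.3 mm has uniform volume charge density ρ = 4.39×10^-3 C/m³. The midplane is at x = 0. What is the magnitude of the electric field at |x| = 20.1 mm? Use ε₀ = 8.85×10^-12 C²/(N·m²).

By symmetry E is perpendicular to the slab. A Gaussian pillbox from −20.1 mm to +20.1 mm (face area A) lies entirely within the slab.
Q_enc = ρ·(2x)·A and flux = 2EA, so 2EA = 2ρxA/ε₀ ⇒ E = |ρ|x/ε₀.
E = (4.39×10^-3)(0.0201)/(8.85×10^-12) = 9.97×10^6 N/C.

9.97e6 N/C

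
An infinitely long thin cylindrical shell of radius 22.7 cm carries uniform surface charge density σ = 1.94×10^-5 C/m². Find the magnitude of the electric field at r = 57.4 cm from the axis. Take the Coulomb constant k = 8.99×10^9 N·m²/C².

By cylindrical symmetry E is radial; use a coaxial Gaussian cylinder of radius 57.4 cm and length L (r > 22.7 cm).
The whole shell is enclosed: λ_enc = σ·2πR = (1.94×10^-5)·2π·(0.227) = 2.767×10^-5 C/m.
Gauss's law: E·2πrL = λ_enc L/ε₀.
E = 2k|λ_enc|/r = 2(8.99×10^9)(2.767×10^-5)/(0.574) = 8.67×10^5 N/C.

8.67e5 V/m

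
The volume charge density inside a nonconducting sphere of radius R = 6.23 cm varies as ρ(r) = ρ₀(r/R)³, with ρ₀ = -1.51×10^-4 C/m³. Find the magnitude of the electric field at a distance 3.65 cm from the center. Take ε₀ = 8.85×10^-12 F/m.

By spherical symmetry E is radial; choose a Gaussian sphere of radius r = 3.65 cm (r < R).
Integrate the density: Q_enc = 4π ∫₀^r ρ₀(r'/R)^3 r'² dr' = 4πρ₀ r^6/(6·R³) = -3.093×10^-9 C.
Applying ∮E·dA = Q_enc/ε₀ with Φ = E(4πr²):
E = |Q_enc|/(4πε₀r²) = (3.093×10^-9)/(4π·8.85×10^-12·(0.0365)²) = 2.09e4 N/C.

E = 2.09×10^4 N/C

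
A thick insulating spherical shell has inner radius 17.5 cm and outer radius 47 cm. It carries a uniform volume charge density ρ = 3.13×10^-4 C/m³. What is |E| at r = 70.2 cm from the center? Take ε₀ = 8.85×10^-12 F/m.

E = 2.36×10^6 N/C

Symmetry ⇒ E = E(r) r̂. Gaussian sphere of radius r = 70.2 cm (r > 47 cm, enclosing the whole shell).
Q_enc = ρ·(4π/3)(b³ − a³) = (3.13e-4)·(4π/3)·((0.47)³ − (0.175)³) = 1.291×10^-4 C.
Since E is radial and uniform over the Gaussian sphere, Φ = E·4πr² = Q_enc/ε₀.
E = |Q_enc|/(4πε₀r²) = (1.291e-4)/(4π·8.85×10^-12·(0.702)²) = 2.36×10^6 N/C.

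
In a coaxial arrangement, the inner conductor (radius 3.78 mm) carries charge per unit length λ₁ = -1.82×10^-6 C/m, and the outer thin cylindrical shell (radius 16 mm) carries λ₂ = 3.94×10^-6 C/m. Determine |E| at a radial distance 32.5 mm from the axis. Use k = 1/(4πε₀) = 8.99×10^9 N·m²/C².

E ≈ 1.17e6 N/C

By cylindrical symmetry E is radial; use a coaxial Gaussian cylinder of radius 32.5 mm and length L (r > 16 mm, enclosing both).
λ_enc = λ₁ + λ₂ = (-1.82e-6) + (3.94e-6) = 2.12e-6 C/m.
Since E is radial and uniform over the curved surface, Φ = E·2πrL = Q_enc/ε₀ = λ_enc L/ε₀.
E = 2k|λ_enc|/r = 2(8.99×10^9)(2.12e-6)/(0.0325) = 1.17×10^6 N/C.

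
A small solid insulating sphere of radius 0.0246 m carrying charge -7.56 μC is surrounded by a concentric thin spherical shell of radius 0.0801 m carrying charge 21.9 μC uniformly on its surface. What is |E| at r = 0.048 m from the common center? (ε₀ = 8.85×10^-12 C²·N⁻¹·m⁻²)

|E| ≈ 2.95×10^7 N/C

Take a concentric spherical Gaussian surface of radius r = 0.048 m (between the bodies, 0.0246 m < r < 0.0801 m).
Only the inner charge is enclosed; the outer shell contributes nothing inside itself. Q_enc = -7.56 μC = -7.56×10^-6 C.
Gauss's law: E·4πr² = Q_enc/ε₀.
E = |Q_enc|/(4πε₀r²) = (7.56×10^-6)/(4π·8.85×10^-12·(0.048)²) = 2.95×10^7 N/C.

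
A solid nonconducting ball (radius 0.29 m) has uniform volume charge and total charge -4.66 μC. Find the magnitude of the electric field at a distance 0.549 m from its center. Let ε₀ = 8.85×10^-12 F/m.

|E| = 1.39e5 N/C

Symmetry ⇒ E = E(r) r̂. Gaussian sphere of radius r = 0.549 m (r > R, so the entire charge is enclosed).
Q_enc = -4.66 μC = -4.66e-6 C.
Applying ∮E·dA = Q_enc/ε₀ with Φ = E(4πr²):
E = |Q_enc|/(4πε₀r²) = (4.66×10^-6)/(4π·8.85×10^-12·(0.549)²) = 1.39e5 N/C.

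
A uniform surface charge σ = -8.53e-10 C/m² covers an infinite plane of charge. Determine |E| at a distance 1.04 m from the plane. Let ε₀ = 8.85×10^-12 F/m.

The symmetry is planar: E is normal to the sheet and the same magnitude on both sides. Take a pillbox straddling the sheet with end-cap area A.
Flux Φ = 2EA and Q_enc = σA, so 2EA = σA/ε₀ ⇒ E = |σ|/(2ε₀), independent of distance.
E = |σ|/(2ε₀) = (8.53×10^-10)/(2·8.85×10^-12) = 48.2 N/C.

|E| ≈ 48.2 N/C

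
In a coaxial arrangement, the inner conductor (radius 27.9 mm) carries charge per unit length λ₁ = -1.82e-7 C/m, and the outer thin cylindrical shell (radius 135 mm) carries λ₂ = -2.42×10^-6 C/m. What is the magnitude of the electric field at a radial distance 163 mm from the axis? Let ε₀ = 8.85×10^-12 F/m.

By cylindrical symmetry E is radial; use a coaxial Gaussian cylinder of radius 163 mm and length L (r > 135 mm, enclosing both).
λ_enc = λ₁ + λ₂ = (-1.82e-7) + (-2.42×10^-6) = -2.602×10^-6 C/m.
By Gauss's law (flux through the curved wall only), E·2πrL = λ_enc L/ε₀.
E = |λ_enc|/(2πε₀r) = (2.602×10^-6)/(2π·8.85×10^-12·0.163) = 2.87×10^5 N/C.

E = 2.87×10^5 V/m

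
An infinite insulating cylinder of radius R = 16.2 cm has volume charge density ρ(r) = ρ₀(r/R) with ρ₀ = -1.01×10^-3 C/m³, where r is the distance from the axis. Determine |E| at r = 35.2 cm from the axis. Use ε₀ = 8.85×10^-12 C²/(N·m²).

By cylindrical symmetry E is radial; use a coaxial Gaussian cylinder of radius 35.2 cm and length L (r > R, full charge per length enclosed).
λ_enc = 2π ∫₀^R ρ₀(r'/R)^1 r' dr' = 2πρ₀R²/3 = -5.551e-5 C/m.
Gauss's law: E·2πrL = λ_enc L/ε₀.
E = |λ_enc|/(2πε₀r) = (5.551e-5)/(2π·8.85×10^-12·0.352) = 2.84×10^6 N/C.

|E| ≈ 2.84e6 V/m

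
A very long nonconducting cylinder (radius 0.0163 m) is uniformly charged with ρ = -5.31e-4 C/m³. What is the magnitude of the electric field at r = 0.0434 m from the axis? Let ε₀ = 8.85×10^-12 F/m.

Choose a coaxial cylinder of radius r = 0.0434 m (arbitrary length L) as the Gaussian surface (r > 0.0163 m, full cross-section enclosed).
λ_enc = ρ·πR² = (-5.31×10^-4)π(0.0163)² = -4.432×10^-7 C/m.
Applying ∮E·dA = Q_enc/ε₀ with the end caps contributing no flux:
E = |λ_enc|/(2πε₀r) = (4.432×10^-7)/(2π·8.85×10^-12·0.0434) = 1.84e5 N/C.

|E| = 1.84×10^5 N/C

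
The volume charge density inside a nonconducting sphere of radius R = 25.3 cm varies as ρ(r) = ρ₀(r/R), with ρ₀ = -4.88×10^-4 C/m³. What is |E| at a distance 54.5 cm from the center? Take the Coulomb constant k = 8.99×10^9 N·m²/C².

|E| ≈ 7.51×10^5 N/C

Take a concentric spherical Gaussian surface of radius r = 54.5 cm (r > R, all charge enclosed).
Q_enc = 4π ∫₀^R ρ₀(r'/R)^1 r'² dr' = 4πρ₀R³/4 = -2.483e-5 C.
Gauss's law: E·4πr² = Q_enc/ε₀.
E = k|Q_enc|/r² = (8.99×10^9)(2.483e-5)/(0.545)² = 7.51×10^5 N/C.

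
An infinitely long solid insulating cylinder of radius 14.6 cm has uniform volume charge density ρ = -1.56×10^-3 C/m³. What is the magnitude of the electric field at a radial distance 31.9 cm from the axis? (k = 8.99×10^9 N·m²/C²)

Choose a coaxial cylinder of radius r = 31.9 cm (arbitrary length L) as the Gaussian surface (r > 14.6 cm, full cross-section enclosed).
λ_enc = ρ·πR² = (-1.56×10^-3)π(0.146)² = -1.045e-4 C/m.
Gauss's law: E·2πrL = λ_enc L/ε₀.
E = 2k|λ_enc|/r = 2(8.99×10^9)(1.045×10^-4)/(0.319) = 5.89×10^6 N/C.

5.89×10^6 N/C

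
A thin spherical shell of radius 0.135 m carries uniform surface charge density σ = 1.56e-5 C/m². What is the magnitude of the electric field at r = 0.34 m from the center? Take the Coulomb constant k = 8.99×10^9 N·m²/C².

2.78e5 N/C

By spherical symmetry E is radial; choose a Gaussian sphere of radius r = 0.34 m (r > 0.135 m).
The entire shell is enclosed: Q_enc = σ·4πR² = (1.56×10^-5)·4π·(0.135)² = 3.573e-6 C.
Since E is radial and uniform over the Gaussian sphere, Φ = E·4πr² = Q_enc/ε₀.
E = k|Q_enc|/r² = (8.99×10^9)(3.573×10^-6)/(0.34)² = 2.78e5 N/C.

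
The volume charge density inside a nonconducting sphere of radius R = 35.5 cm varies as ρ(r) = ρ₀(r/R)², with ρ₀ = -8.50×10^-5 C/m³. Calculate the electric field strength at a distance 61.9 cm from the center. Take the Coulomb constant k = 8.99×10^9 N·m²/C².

E ≈ 2.24e5 N/C

Use a concentric Gaussian sphere at r = 61.9 cm (r > R, all charge enclosed).
Q_enc = 4π ∫₀^R ρ₀(r'/R)^2 r'² dr' = 4πρ₀R³/5 = -9.557×10^-6 C.
Since E is radial and uniform over the Gaussian sphere, Φ = E·4πr² = Q_enc/ε₀.
E = k|Q_enc|/r² = (8.99×10^9)(9.557×10^-6)/(0.619)² = 2.24×10^5 N/C.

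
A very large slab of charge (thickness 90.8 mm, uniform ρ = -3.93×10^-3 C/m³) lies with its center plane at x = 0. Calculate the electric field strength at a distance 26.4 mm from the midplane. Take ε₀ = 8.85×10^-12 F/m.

|E| ≈ 1.17×10^7 V/m

By symmetry E is perpendicular to the slab. A Gaussian pillbox from −26.4 mm to +26.4 mm (face area A) lies entirely within the slab.
Q_enc = ρ·(2x)·A and flux = 2EA, so 2EA = 2ρxA/ε₀ ⇒ E = |ρ|x/ε₀.
E = (3.93×10^-3)(0.0264)/(8.85×10^-12) = 1.17×10^7 N/C.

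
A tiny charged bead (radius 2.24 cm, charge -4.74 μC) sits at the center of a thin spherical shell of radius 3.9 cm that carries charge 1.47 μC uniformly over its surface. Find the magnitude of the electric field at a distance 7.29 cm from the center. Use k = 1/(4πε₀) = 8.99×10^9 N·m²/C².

|E| ≈ 5.53×10^6 N/C

Symmetry ⇒ E = E(r) r̂. Gaussian sphere of radius r = 7.29 cm (r > 3.9 cm, enclosing both).
Q_enc = (-4.74 μC) + (1.47 μC) = -3.27×10^-6 C.
Applying ∮E·dA = Q_enc/ε₀ with Φ = E(4πr²):
E = k|Q_enc|/r² = (8.99×10^9)(3.27e-6)/(0.0729)² = 5.53×10^6 N/C.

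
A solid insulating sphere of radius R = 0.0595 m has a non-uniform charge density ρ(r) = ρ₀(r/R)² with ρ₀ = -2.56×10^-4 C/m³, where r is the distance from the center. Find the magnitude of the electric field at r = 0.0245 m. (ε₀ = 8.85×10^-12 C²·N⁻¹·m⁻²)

2.40×10^4 V/m

Take a concentric spherical Gaussian surface of radius r = 0.0245 m (r < R).
Q_enc = ∫₀^r ρ(r')·4πr'² dr' = (4πρ₀/R²) ∫₀^r r'^4 dr' = 4πρ₀ r^5/(5·R²) = -1.604×10^-9 C.
Gauss's law: E·4πr² = Q_enc/ε₀.
E = |Q_enc|/(4πε₀r²) = (1.604×10^-9)/(4π·8.85×10^-12·(0.0245)²) = 2.40×10^4 N/C.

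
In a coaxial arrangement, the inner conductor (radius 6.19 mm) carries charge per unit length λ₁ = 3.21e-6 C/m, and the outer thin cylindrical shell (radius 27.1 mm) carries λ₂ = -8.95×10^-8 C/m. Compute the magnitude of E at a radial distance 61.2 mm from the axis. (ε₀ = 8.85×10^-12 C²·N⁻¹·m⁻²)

Coaxial Gaussian cylinder, radius r = 61.2 mm, length L (r > 27.1 mm, enclosing both).
λ_enc = λ₁ + λ₂ = (3.21e-6) + (-8.95×10^-8) = 3.121e-6 C/m.
By Gauss's law (flux through the curved wall only), E·2πrL = λ_enc L/ε₀.
E = |λ_enc|/(2πε₀r) = (3.121e-6)/(2π·8.85×10^-12·0.0612) = 9.17e5 N/C.

E = 9.17×10^5 V/m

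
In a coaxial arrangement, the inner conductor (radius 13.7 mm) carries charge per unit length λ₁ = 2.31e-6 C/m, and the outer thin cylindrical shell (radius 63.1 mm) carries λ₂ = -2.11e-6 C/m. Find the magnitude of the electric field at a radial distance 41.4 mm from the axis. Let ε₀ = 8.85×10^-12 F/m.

By cylindrical symmetry E is radial; use a coaxial Gaussian cylinder of radius 41.4 mm and length L (between the conductors, 13.7 mm < r < 63.1 mm).
Only the inner wire is enclosed; the outer shell contributes nothing inside itself. λ_enc = λ₁ = 2.31×10^-6 C/m.
Since E is radial and uniform over the curved surface, Φ = E·2πrL = Q_enc/ε₀ = λ_enc L/ε₀.
E = |λ_enc|/(2πε₀r) = (2.31e-6)/(2π·8.85×10^-12·0.0414) = 1.00e6 N/C.

|E| ≈ 1.00e6 N/C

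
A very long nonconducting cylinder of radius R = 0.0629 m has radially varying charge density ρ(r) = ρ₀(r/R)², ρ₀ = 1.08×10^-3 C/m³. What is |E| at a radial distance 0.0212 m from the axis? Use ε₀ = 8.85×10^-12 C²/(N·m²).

Choose a coaxial cylinder of radius r = 0.0212 m (arbitrary length L) as the Gaussian surface (r < R).
λ_enc = ∫₀^r ρ(r')·2πr' dr' = (2πρ₀/R²)·r^4/4 = 8.661e-8 C/m.
Gauss's law: E·2πrL = λ_enc L/ε₀.
E = |λ_enc|/(2πε₀r) = (8.661e-8)/(2π·8.85×10^-12·0.0212) = 7.35e4 N/C.

|E| ≈ 7.35×10^4 N/C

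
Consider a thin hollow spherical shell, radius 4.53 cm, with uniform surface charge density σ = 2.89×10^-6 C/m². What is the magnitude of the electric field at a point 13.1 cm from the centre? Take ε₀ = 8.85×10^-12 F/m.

Symmetry ⇒ E = E(r) r̂. Gaussian sphere of radius r = 13.1 cm (r > 4.53 cm).
The entire shell is enclosed: Q_enc = σ·4πR² = (2.89e-6)·4π·(0.0453)² = 7.453e-8 C.
Applying ∮E·dA = Q_enc/ε₀ with Φ = E(4πr²):
E = |Q_enc|/(4πε₀r²) = (7.453×10^-8)/(4π·8.85×10^-12·(0.131)²) = 3.90×10^4 N/C.

3.90×10^4 N/C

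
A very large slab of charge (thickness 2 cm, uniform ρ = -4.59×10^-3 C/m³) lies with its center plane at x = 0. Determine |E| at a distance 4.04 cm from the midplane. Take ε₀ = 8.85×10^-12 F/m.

The point |x| = 4.04 cm lies outside the slab (half-thickness 0.01 m). A symmetric pillbox spanning the full slab encloses Q_enc = ρ·d·A.
Flux = 2EA ⇒ E = |ρ|d/(2ε₀), independent of distance outside.
E = (4.59×10^-3)(0.02)/(2·8.85×10^-12) = 5.19e6 N/C.

E ≈ 5.19×10^6 V/m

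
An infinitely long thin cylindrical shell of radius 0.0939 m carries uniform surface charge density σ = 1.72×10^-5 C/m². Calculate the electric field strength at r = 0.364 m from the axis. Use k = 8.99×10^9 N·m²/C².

|E| = 5.01e5 N/C

Choose a coaxial cylinder of radius r = 0.364 m (arbitrary length L) as the Gaussian surface (r > 0.0939 m).
The whole shell is enclosed: λ_enc = σ·2πR = (1.72×10^-5)·2π·(0.0939) = 1.015×10^-5 C/m.
Applying ∮E·dA = Q_enc/ε₀ with the end caps contributing no flux:
E = 2k|λ_enc|/r = 2(8.99×10^9)(1.015×10^-5)/(0.364) = 5.01×10^5 N/C.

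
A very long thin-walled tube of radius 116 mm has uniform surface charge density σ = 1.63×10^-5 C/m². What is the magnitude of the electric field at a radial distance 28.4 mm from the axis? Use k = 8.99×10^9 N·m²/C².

Choose a coaxial cylinder of radius r = 28.4 mm (arbitrary length L) as the Gaussian surface (r < 116 mm, inside the shell).
No charge is enclosed, so Gauss's law gives E·2πrL = 0 ⇒ E = 0.

E = 0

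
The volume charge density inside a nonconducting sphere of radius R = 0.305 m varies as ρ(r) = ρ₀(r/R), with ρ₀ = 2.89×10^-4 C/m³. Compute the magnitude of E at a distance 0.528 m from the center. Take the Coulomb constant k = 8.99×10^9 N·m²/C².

8.31e5 N/C

By spherical symmetry E is radial; choose a Gaussian sphere of radius r = 0.528 m (r > R, all charge enclosed).
Q_enc = 4π ∫₀^R ρ₀(r'/R)^1 r'² dr' = 4πρ₀R³/4 = 2.576×10^-5 C.
By Gauss's law, ∮E·dA = E·4πr² = Q_enc/ε₀.
E = k|Q_enc|/r² = (8.99×10^9)(2.576e-5)/(0.528)² = 8.31e5 N/C.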